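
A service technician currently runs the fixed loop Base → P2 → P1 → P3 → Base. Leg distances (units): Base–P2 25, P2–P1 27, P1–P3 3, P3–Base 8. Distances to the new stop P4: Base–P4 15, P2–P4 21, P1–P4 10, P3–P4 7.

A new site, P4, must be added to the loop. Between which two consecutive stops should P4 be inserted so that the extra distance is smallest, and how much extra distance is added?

Minimum extra distance: 4, inserting P4 between P2 and P1.

Insertion cost between consecutive stops i–j is d(i,P4) + d(P4,j) − d(i,j):
  between Base and P2: 15 + 21 − 25 = 11
  between P2 and P1: 21 + 10 − 27 = 4
  between P1 and P3: 10 + 7 − 3 = 14
  between P3 and Base: 7 + 15 − 8 = 14
Cheapest insertion is between P2 and P1, adding 4.
New total = 63 + 4 = 67.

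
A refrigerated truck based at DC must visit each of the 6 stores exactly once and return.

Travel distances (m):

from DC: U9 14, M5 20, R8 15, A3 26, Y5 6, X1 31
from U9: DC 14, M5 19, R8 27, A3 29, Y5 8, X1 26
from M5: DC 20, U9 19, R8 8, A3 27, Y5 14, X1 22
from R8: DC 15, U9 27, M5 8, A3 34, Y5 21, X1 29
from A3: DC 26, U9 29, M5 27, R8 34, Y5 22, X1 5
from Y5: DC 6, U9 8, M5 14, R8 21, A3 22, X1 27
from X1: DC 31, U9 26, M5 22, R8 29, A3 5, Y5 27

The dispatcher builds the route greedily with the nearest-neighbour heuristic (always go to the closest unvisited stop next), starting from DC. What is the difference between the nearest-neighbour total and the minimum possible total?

Excess over optimum: 8 m.

From DC: Y5=6, U9=14, R8=15, M5=20, A3=26, X1=31 → choose Y5 (6).
From Y5: U9=8, M5=14, R8=21, A3=22, X1=27 → choose U9 (8).
From U9: M5=19, X1=26, R8=27, A3=29 → choose M5 (19).
From M5: R8=8, X1=22, A3=27 → choose R8 (8).
From R8: X1=29, A3=34 → choose X1 (29).
From X1: A3=5 → choose A3 (5).
NN route DC → Y5 → U9 → M5 → R8 → X1 → A3 → DC costs 101.
Optimal: DC → R8 → M5 → X1 → A3 → U9 → Y5 → DC costs 93 (by enumerating all 360 distinct tours).
Excess = 101 − 93 = 8.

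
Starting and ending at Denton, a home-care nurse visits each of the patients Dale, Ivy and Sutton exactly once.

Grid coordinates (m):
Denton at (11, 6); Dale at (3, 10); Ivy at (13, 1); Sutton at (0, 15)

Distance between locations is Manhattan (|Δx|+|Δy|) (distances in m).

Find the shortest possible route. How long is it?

There are 3 distinct closed tours to check (reversals are equivalent).
Denton-Dale-Ivy-Sutton-Denton: 12+19+27+20 = 78
Denton-Dale-Sutton-Ivy-Denton: 12+8+27+7 = 54
Denton-Ivy-Dale-Sutton-Denton: 7+19+8+20 = 54
The minimum is 54.
One optimal route: Denton → Dale → Sutton → Ivy → Denton (or its reverse).

Shortest round trip = 54 m.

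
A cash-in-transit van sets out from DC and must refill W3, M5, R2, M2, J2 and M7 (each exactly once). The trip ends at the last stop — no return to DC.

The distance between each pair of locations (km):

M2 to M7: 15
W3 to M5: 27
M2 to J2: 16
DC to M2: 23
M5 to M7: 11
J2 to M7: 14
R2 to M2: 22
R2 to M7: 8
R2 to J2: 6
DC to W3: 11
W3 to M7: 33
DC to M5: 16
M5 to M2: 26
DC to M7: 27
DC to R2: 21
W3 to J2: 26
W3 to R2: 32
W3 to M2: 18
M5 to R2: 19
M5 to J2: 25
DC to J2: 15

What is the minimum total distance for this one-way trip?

Minimum one-way distance = 70 km.

There are 6! = 720 possible orderings.
DC - W3 - M5 - R2 - M2 - J2 - M7: 11+27+19+22+16+14 = 109
DC - W3 - M5 - R2 - M2 - M7 - J2: 11+27+19+22+15+14 = 108
DC - W3 - M5 - R2 - J2 - M2 - M7: 11+27+19+6+16+15 = 94
DC - W3 - M5 - R2 - J2 - M7 - M2: 11+27+19+6+14+15 = 92
DC - W3 - M5 - R2 - M7 - M2 - J2: 11+27+19+8+15+16 = 96
DC - W3 - M5 - R2 - M7 - J2 - M2: 11+27+19+8+14+16 = 95
DC - W3 - M5 - M2 - R2 - J2 - M7: 11+27+26+22+6+14 = 106
DC - W3 - M5 - M2 - R2 - M7 - J2: 11+27+26+22+8+14 = 108
… (712 more)
DC - W3 - M2 - J2 - R2 - M7 - M5: 11+18+16+6+8+11 = 70  ← best
The minimum is 70.
One shortest path: DC → W3 → M2 → J2 → R2 → M7 → M5.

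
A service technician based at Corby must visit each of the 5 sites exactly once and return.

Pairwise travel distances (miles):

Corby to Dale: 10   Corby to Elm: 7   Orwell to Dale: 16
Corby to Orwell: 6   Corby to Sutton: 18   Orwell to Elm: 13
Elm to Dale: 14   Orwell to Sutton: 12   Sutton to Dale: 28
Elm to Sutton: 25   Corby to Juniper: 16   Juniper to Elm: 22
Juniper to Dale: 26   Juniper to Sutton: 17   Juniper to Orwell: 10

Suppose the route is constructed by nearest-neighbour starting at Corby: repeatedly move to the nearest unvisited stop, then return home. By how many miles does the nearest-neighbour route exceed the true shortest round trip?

1 miles longer than the optimal tour.

Corby: Orwell=6, Elm=7, Dale=10, Juniper=16, Sutton=18 ⇒ Orwell
Orwell: Juniper=10, Sutton=12, Elm=13, Dale=16 ⇒ Juniper
Juniper: Sutton=17, Elm=22, Dale=26 ⇒ Sutton
Sutton: Elm=25, Dale=28 ⇒ Elm
Elm: Dale=14 ⇒ Dale
NN route Corby → Orwell → Juniper → Sutton → Elm → Dale → Corby costs 82.
Optimal: Corby → Orwell → Sutton → Juniper → Elm → Dale → Corby costs 81 (by enumerating all 60 distinct tours).
Excess = 82 − 81 = 1.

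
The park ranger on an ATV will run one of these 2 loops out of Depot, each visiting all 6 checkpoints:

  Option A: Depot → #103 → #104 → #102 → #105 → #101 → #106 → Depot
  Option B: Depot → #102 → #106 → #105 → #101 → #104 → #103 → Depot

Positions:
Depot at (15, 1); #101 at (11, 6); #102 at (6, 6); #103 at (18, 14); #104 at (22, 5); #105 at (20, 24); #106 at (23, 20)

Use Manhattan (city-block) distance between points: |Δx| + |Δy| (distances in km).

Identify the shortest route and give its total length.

Option A: 16 + 13 + 17 + 32 + 27 + 26 + 27 = 158
Option B: 14 + 31 + 7 + 27 + 12 + 13 + 16 = 120

120 km — Option B is the shortest.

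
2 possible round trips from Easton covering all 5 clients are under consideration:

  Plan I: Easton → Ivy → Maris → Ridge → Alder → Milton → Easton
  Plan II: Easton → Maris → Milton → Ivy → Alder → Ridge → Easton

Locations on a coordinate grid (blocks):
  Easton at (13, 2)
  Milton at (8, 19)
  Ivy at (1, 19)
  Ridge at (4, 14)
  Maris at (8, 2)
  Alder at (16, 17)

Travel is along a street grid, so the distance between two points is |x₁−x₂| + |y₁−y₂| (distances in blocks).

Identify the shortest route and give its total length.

82 blocks — Plan II is the shortest.

Plan I: 29 + 24 + 16 + 15 + 10 + 22 = 116
Plan II: 5 + 17 + 7 + 17 + 15 + 21 = 82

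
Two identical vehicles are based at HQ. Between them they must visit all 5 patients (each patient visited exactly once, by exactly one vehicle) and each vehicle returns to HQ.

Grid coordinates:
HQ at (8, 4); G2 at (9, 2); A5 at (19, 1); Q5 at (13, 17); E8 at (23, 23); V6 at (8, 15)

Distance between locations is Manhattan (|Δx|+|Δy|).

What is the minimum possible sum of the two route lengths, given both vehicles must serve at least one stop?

There are 2^4 − 1 = 15 ways to divide the 5 stops into two non-empty groups. For each, the best each vehicle can do is its own shortest tour through its group:
  {G2} + {A5, Q5, E8, V6}: 6 + 74 = 80
  {A5} + {G2, Q5, E8, V6}: 28 + 72 = 100
  {G2, A5} + {Q5, E8, V6}: 28 + 68 = 96
  {Q5} + {G2, A5, E8, V6}: 36 + 74 = 110
  {G2, Q5} + {A5, E8, V6}: 40 + 74 = 114
  {A5, Q5} + {G2, E8, V6}: 54 + 72 = 126
  … (15 splits in total)
Best: vehicle 1 HQ → G2 → HQ = 6; vehicle 2 HQ → A5 → E8 → Q5 → V6 → HQ = 74; combined 80.

80 — the smallest possible combined total.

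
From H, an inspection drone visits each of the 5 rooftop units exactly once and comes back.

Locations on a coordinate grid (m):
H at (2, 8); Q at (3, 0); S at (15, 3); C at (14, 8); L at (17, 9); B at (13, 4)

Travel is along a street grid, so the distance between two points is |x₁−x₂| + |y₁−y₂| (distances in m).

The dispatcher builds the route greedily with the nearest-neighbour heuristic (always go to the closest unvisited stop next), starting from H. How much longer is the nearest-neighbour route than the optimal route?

2 m longer than the optimal tour.

H: Q=9, C=12, B=15, L=16, S=18 ⇒ Q
Q: B=14, S=15, C=19, L=23 ⇒ B
B: S=3, C=5, L=9 ⇒ S
S: C=6, L=8 ⇒ C
C: L=4 ⇒ L
NN route H → Q → B → S → C → L → H costs 52.
Optimal: H → Q → B → S → L → C → H costs 50 (by enumerating all 60 distinct tours).
Excess = 52 − 50 = 2.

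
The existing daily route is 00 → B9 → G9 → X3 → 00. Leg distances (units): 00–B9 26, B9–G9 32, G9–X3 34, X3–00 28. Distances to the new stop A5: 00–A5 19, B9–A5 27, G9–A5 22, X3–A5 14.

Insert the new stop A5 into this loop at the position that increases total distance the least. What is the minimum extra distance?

Adding 2 by placing A5 on the G9–X3 leg.

Insertion cost between consecutive stops i–j is d(i,A5) + d(A5,j) − d(i,j):
  between 00 and B9: 19 + 27 − 26 = 20
  between B9 and G9: 27 + 22 − 32 = 17
  between G9 and X3: 22 + 14 − 34 = 2
  between X3 and 00: 14 + 19 − 28 = 5
Cheapest insertion is between G9 and X3, adding 2.
New total = 120 + 2 = 122.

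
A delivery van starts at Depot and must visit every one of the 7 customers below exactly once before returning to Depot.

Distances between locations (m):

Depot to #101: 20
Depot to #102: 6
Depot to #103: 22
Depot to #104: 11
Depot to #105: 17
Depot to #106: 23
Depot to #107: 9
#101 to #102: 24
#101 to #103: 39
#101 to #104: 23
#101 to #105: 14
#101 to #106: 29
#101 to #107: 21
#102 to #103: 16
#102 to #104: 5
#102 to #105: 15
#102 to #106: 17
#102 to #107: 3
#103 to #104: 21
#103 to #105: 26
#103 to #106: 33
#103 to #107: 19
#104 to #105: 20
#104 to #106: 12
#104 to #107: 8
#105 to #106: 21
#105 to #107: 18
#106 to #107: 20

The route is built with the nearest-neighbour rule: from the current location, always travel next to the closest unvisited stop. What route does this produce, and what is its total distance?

Depot → [#102:6 / #107:9 / #104:11 / #105:17 / #101:20 / #103:22 / #106:23] → #102 (6)
#102 → [#107:3 / #104:5 / #105:15 / #103:16 / #106:17 / #101:24] → #107 (3)
#107 → [#104:8 / #105:18 / #103:19 / #106:20 / #101:21] → #104 (8)
#104 → [#106:12 / #105:20 / #103:21 / #101:23] → #106 (12)
#106 → [#105:21 / #101:29 / #103:33] → #105 (21)
#105 → [#101:14 / #103:26] → #101 (14)
#101 → [#103:39] → #103 (39)
Return #103→Depot: 22.
Total = 6 + 3 + 8 + 12 + 21 + 14 + 39 + 22 = 125.

Nearest-neighbour total = 125 m; route Depot → #102 → #107 → #104 → #106 → #105 → #101 → #103 → Depot.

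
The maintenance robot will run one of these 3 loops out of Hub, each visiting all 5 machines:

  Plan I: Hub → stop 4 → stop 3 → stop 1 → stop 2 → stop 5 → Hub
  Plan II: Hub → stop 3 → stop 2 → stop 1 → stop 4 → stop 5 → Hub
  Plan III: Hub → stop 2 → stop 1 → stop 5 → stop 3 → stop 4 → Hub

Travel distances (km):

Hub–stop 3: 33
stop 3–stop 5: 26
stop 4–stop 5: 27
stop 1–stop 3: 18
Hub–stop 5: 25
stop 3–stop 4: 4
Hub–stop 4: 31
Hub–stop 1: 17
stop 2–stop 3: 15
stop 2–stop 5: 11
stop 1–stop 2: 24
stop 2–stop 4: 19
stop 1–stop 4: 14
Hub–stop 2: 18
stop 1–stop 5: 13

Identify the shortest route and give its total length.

113 km — Plan I is the shortest.

Plan I: 31 + 4 + 18 + 24 + 11 + 25 = 113
Plan II: 33 + 15 + 24 + 14 + 27 + 25 = 138
Plan III: 18 + 24 + 13 + 26 + 4 + 31 = 116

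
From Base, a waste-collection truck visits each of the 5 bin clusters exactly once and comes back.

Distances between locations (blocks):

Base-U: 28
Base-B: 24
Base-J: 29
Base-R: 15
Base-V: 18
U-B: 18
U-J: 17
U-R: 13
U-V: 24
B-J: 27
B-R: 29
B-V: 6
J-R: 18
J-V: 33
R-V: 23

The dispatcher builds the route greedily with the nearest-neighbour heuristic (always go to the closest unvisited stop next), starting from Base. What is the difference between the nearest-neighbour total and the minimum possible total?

4 blocks longer than the optimal tour.

From Base: R=15, V=18, B=24, U=28, J=29 → choose R (15).
From R: U=13, J=18, V=23, B=29 → choose U (13).
From U: J=17, B=18, V=24 → choose J (17).
From J: B=27, V=33 → choose B (27).
From B: V=6 → choose V (6).
NN route Base → R → U → J → B → V → Base costs 96.
Optimal: Base → R → J → U → B → V → Base costs 92 (by enumerating all 60 distinct tours).
Excess = 96 − 92 = 4.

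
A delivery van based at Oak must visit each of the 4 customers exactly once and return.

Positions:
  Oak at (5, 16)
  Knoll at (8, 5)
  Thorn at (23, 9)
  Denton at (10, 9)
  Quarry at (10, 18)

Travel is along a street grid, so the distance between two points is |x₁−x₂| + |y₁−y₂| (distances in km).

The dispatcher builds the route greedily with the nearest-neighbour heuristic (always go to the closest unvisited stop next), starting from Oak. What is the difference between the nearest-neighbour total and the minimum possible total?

From Oak: Quarry=7, Denton=12, Knoll=14, Thorn=25 → choose Quarry (7).
From Quarry: Denton=9, Knoll=15, Thorn=22 → choose Denton (9).
From Denton: Knoll=6, Thorn=13 → choose Knoll (6).
From Knoll: Thorn=19 → choose Thorn (19).
NN route Oak → Quarry → Denton → Knoll → Thorn → Oak costs 66.
Optimal: Oak → Knoll → Thorn → Denton → Quarry → Oak costs 62 (by enumerating all 12 distinct tours).
Excess = 66 − 62 = 4.

4 km longer than the optimal tour.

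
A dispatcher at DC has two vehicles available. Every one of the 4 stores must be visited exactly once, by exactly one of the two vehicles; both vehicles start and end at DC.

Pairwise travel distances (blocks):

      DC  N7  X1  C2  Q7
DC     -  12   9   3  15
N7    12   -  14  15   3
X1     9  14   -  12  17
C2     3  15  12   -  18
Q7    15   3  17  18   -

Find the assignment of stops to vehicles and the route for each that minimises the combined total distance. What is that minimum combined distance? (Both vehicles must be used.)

47 blocks — the smallest possible combined total.

There are 2^3 − 1 = 7 ways to divide the 4 stops into two non-empty groups. For each, the best each vehicle can do is its own shortest tour through its group:
  {N7} + {X1, C2, Q7}: 24 + 47 = 71
  {X1} + {N7, C2, Q7}: 18 + 36 = 54
  {N7, X1} + {C2, Q7}: 35 + 36 = 71
  {C2} + {N7, X1, Q7}: 6 + 41 = 47
  {N7, C2} + {X1, Q7}: 30 + 41 = 71
  {X1, C2} + {N7, Q7}: 24 + 30 = 54
  … (7 splits in total)
Best: vehicle 1 DC → C2 → DC = 6; vehicle 2 DC → N7 → Q7 → X1 → DC = 41; combined 47.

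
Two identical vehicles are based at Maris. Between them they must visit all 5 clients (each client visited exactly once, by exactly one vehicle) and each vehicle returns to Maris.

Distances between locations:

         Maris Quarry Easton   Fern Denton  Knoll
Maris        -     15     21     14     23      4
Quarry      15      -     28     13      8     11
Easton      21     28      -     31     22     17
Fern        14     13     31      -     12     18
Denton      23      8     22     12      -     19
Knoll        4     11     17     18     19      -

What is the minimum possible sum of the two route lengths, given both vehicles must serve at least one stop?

Minimum combined distance: 86.

There are 2^4 − 1 = 15 ways to divide the 5 stops into two non-empty groups. For each, the best each vehicle can do is its own shortest tour through its group:
  {Quarry} + {Easton, Fern, Denton, Knoll}: 30 + 69 = 99
  {Easton} + {Quarry, Fern, Denton, Knoll}: 42 + 49 = 91
  {Quarry, Easton} + {Fern, Denton, Knoll}: 64 + 49 = 113
  {Fern} + {Quarry, Easton, Denton, Knoll}: 28 + 66 = 94
  {Quarry, Fern} + {Easton, Denton, Knoll}: 42 + 66 = 108
  {Easton, Fern} + {Quarry, Denton, Knoll}: 66 + 46 = 112
  … (15 splits in total)
  {Quarry, Easton, Fern, Denton} + {Knoll}: 78 + 8 = 86  ← best
Best: vehicle 1 Maris → Easton → Denton → Quarry → Fern → Maris = 78; vehicle 2 Maris → Knoll → Maris = 8; combined 86.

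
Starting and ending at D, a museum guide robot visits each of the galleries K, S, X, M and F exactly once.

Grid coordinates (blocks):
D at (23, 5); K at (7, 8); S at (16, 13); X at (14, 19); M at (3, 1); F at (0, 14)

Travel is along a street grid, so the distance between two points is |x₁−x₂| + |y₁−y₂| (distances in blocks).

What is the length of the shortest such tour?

With 5 stops there are 5!/2 = 60 distinct round trips (a route and its reverse cost the same).
D → K → S → X → M → F → D: 19+14+8+29+16+32 = 118
D → K → S → X → F → M → D: 19+14+8+19+16+24 = 100
D → K → S → M → X → F → D: 19+14+25+29+19+32 = 138
D → K → S → M → F → X → D: 19+14+25+16+19+23 = 116
D → K → S → F → X → M → D: 19+14+17+19+29+24 = 122
D → K → S → F → M → X → D: 19+14+17+16+29+23 = 118
D → K → X → S → M → F → D: 19+18+8+25+16+32 = 118
D → K → X → S → F → M → D: 19+18+8+17+16+24 = 102
D → K → X → M → S → F → D: 19+18+29+25+17+32 = 140
D → K → X → M → F → S → D: 19+18+29+16+17+15 = 114
D → K → X → F → S → M → D: 19+18+19+17+25+24 = 122
D → K → X → F → M → S → D: 19+18+19+16+25+15 = 112
D → K → M → S → X → F → D: 19+11+25+8+19+32 = 114
D → K → M → S → F → X → D: 19+11+25+17+19+23 = 114
… (46 more)
D → K → M → F → X → S → D: 19+11+16+19+8+15 = 88  ← best
The minimum is 88.
One optimal route: D → K → M → F → X → S → D (or its reverse).

88 blocks — the shortest possible round trip.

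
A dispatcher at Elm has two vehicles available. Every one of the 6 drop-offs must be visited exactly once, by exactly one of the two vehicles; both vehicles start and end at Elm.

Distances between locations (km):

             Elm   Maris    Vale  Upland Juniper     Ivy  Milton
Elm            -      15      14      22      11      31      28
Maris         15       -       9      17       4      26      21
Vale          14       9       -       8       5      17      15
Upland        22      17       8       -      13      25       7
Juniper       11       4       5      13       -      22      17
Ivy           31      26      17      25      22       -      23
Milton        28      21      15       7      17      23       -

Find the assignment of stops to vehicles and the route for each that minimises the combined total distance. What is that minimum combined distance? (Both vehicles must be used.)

Minimum combined distance: 113 km.

Try each way of splitting the stops between the two vehicles (each non-empty) and, for each split, find the best tour for each vehicle:
  {Maris} + {Vale, Upland, Juniper, Ivy, Milton}: 30 + 85 = 115
  {Vale} + {Maris, Upland, Juniper, Ivy, Milton}: 28 + 93 = 121
  {Maris, Vale} + {Upland, Juniper, Ivy, Milton}: 38 + 85 = 123
  {Upland} + {Maris, Vale, Juniper, Ivy, Milton}: 44 + 90 = 134
  {Maris, Upland} + {Vale, Juniper, Ivy, Milton}: 54 + 82 = 136
  {Vale, Upland} + {Maris, Juniper, Ivy, Milton}: 44 + 90 = 134
  … (31 splits in total)
  {Maris, Juniper} + {Vale, Upland, Ivy, Milton}: 30 + 83 = 113  ← best
Best: vehicle 1 Elm → Maris → Juniper → Elm = 30; vehicle 2 Elm → Vale → Upland → Milton → Ivy → Elm = 83; combined 113.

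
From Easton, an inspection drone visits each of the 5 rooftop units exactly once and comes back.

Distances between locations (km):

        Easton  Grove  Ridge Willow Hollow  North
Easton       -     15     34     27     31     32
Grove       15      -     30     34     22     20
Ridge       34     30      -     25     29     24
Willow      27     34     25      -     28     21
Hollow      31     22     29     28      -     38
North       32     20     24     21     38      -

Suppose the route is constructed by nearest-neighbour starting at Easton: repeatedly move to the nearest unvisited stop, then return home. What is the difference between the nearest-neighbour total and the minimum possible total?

Easton: Grove=15, Willow=27, Hollow=31, North=32, Ridge=34 ⇒ Grove
Grove: North=20, Hollow=22, Ridge=30, Willow=34 ⇒ North
North: Willow=21, Ridge=24, Hollow=38 ⇒ Willow
Willow: Ridge=25, Hollow=28 ⇒ Ridge
Ridge: Hollow=29 ⇒ Hollow
NN route Easton → Grove → North → Willow → Ridge → Hollow → Easton costs 141.
Optimal: Easton → Grove → Hollow → Ridge → North → Willow → Easton costs 138 (by enumerating all 60 distinct tours).
Excess = 141 − 138 = 3.

3 km longer than the optimal tour.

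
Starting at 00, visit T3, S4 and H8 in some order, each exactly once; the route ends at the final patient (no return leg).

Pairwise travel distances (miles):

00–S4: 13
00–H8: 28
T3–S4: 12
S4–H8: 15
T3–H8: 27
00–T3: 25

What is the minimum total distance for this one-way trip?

52 miles — the minimum one-way total.

There are 3! = 6 possible orderings.
00 - T3 - S4 - H8: 25+12+15 = 52
00 - T3 - H8 - S4: 25+27+15 = 67
00 - S4 - T3 - H8: 13+12+27 = 52
00 - S4 - H8 - T3: 13+15+27 = 55
00 - H8 - T3 - S4: 28+27+12 = 67
00 - H8 - S4 - T3: 28+15+12 = 55
The minimum is 52.
One shortest path: 00 → T3 → S4 → H8.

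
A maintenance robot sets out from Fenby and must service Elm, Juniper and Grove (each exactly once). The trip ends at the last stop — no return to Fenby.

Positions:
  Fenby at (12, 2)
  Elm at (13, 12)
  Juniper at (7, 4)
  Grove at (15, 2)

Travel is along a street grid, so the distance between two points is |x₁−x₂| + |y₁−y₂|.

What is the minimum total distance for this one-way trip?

Shortest open route: 27.

There are 3! = 6 possible orderings.
Fenby → Elm → Juniper → Grove: 11+14+10 = 35
Fenby → Elm → Grove → Juniper: 11+12+10 = 33
Fenby → Juniper → Elm → Grove: 7+14+12 = 33
Fenby → Juniper → Grove → Elm: 7+10+12 = 29
Fenby → Grove → Elm → Juniper: 3+12+14 = 29
Fenby → Grove → Juniper → Elm: 3+10+14 = 27
The minimum is 27.
One shortest path: Fenby → Grove → Juniper → Elm.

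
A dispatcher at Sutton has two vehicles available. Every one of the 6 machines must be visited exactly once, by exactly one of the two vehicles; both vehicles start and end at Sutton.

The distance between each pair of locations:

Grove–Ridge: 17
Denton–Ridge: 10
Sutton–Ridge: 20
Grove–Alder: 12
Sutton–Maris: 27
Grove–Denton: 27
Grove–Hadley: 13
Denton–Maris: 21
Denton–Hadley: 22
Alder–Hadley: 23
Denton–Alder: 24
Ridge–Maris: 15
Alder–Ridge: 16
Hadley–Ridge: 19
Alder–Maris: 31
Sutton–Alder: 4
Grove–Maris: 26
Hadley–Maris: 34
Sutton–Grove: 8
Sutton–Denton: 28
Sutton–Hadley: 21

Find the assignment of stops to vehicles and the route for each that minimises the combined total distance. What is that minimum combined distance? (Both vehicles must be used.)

Minimum combined distance: 103.

Check every non-empty split of the stops between the two vehicles; for each half take its own optimal tour:
  {Grove} + {Denton, Alder, Hadley, Ridge, Maris}: 16 + 99 = 115
  {Denton} + {Grove, Alder, Hadley, Ridge, Maris}: 56 + 90 = 146
  {Grove, Denton} + {Alder, Hadley, Ridge, Maris}: 63 + 88 = 151
  {Alder} + {Grove, Denton, Hadley, Ridge, Maris}: 8 + 95 = 103
  {Grove, Alder} + {Denton, Hadley, Ridge, Maris}: 24 + 95 = 119
  {Denton, Alder} + {Grove, Hadley, Ridge, Maris}: 56 + 82 = 138
  … (31 splits in total)
Best: vehicle 1 Sutton → Alder → Sutton = 8; vehicle 2 Sutton → Grove → Hadley → Denton → Ridge → Maris → Sutton = 95; combined 103.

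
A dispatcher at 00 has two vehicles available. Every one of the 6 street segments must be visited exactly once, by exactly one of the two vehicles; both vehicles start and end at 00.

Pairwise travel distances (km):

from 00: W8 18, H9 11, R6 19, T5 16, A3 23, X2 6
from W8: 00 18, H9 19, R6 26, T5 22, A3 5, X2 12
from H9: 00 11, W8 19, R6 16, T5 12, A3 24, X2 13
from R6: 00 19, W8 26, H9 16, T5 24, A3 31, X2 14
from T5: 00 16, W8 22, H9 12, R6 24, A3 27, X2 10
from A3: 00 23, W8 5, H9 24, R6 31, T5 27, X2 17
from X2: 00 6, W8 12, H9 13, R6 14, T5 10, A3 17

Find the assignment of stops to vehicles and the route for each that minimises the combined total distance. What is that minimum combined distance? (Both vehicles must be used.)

There are 2^5 − 1 = 31 ways to divide the 6 stops into two non-empty groups. For each, the best each vehicle can do is its own shortest tour through its group:
  {W8} + {H9, R6, T5, A3, X2}: 36 + 97 = 133
  {H9} + {W8, R6, T5, A3, X2}: 22 + 93 = 115
  {W8, H9} + {R6, T5, A3, X2}: 48 + 93 = 141
  {R6} + {W8, H9, T5, A3, X2}: 38 + 73 = 111
  {W8, R6} + {H9, T5, A3, X2}: 63 + 73 = 136
  {H9, R6} + {W8, T5, A3, X2}: 46 + 66 = 112
  … (31 splits in total)
  {H9, R6, T5} + {W8, A3, X2}: 63 + 46 = 109  ← best
Best: vehicle 1 00 → R6 → H9 → T5 → 00 = 63; vehicle 2 00 → W8 → A3 → X2 → 00 = 46; combined 109.

109 km — the smallest possible combined total.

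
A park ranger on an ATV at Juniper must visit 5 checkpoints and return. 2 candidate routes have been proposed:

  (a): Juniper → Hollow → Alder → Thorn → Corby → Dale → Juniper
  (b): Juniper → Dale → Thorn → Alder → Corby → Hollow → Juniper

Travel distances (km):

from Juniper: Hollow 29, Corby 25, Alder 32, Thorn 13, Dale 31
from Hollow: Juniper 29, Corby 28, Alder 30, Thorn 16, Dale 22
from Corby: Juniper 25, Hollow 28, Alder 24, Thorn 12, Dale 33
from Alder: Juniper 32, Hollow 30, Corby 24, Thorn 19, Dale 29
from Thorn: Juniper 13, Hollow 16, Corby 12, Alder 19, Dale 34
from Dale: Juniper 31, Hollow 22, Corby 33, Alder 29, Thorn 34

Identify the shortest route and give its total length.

(a): 29 + 30 + 19 + 12 + 33 + 31 = 154
(b): 31 + 34 + 19 + 24 + 28 + 29 = 165

Shortest is (a), total 154 km.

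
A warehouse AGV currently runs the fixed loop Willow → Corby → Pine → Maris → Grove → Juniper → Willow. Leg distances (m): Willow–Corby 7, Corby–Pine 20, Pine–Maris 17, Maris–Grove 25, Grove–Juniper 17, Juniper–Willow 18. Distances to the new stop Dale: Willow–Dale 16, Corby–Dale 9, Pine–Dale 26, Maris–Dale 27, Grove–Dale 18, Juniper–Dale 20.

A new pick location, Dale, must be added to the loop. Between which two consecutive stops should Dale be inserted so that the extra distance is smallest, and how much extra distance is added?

Adding 15 m by placing Dale on the Corby–Pine leg.

Insertion cost between consecutive stops i–j is d(i,Dale) + d(Dale,j) − d(i,j):
  between Willow and Corby: 16 + 9 − 7 = 18
  between Corby and Pine: 9 + 26 − 20 = 15
  between Pine and Maris: 26 + 27 − 17 = 36
  between Maris and Grove: 27 + 18 − 25 = 20
  between Grove and Juniper: 18 + 20 − 17 = 21
  between Juniper and Willow: 20 + 16 − 18 = 18
Cheapest insertion is between Corby and Pine, adding 15.
New total = 104 + 15 = 119.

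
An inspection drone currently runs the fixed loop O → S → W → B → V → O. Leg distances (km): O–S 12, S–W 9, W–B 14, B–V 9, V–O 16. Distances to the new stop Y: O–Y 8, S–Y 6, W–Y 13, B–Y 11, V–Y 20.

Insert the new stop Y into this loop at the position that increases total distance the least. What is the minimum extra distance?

Insertion cost between consecutive stops i–j is d(i,Y) + d(Y,j) − d(i,j):
  between O and S: 8 + 6 − 12 = 2
  between S and W: 6 + 13 − 9 = 10
  between W and B: 13 + 11 − 14 = 10
  between B and V: 11 + 20 − 9 = 22
  between V and O: 20 + 8 − 16 = 12
Cheapest insertion is between O and S, adding 2.
New total = 60 + 2 = 62.

Adding 2 km by placing Y on the O–S leg.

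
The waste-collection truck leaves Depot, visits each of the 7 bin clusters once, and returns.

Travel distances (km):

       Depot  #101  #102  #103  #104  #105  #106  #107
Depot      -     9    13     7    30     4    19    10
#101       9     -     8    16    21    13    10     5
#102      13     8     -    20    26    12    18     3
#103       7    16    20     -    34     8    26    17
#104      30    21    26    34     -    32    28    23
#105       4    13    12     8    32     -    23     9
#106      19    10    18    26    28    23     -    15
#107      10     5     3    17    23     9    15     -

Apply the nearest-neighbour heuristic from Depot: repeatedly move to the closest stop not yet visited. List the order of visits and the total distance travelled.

From Depot: distances to unvisited — #105=4, #103=7, #101=9, #107=10, #102=13, #106=19, #104=30. Nearest is #105 (4).
From #105: distances to unvisited — #103=8, #107=9, #102=12, #101=13, #106=23, #104=32. Nearest is #103 (8).
From #103: distances to unvisited — #101=16, #107=17, #102=20, #106=26, #104=34. Nearest is #101 (16).
From #101: distances to unvisited — #107=5, #102=8, #106=10, #104=21. Nearest is #107 (5).
From #107: distances to unvisited — #102=3, #106=15, #104=23. Nearest is #102 (3).
From #102: distances to unvisited — #106=18, #104=26. Nearest is #106 (18).
From #106: distances to unvisited — #104=28. Nearest is #104 (28).
Return #104→Depot: 30.
Total = 4 + 8 + 16 + 5 + 3 + 18 + 28 + 30 = 112.

Nearest-neighbour total = 112 km; route Depot → #105 → #103 → #101 → #107 → #102 → #106 → #104 → Depot.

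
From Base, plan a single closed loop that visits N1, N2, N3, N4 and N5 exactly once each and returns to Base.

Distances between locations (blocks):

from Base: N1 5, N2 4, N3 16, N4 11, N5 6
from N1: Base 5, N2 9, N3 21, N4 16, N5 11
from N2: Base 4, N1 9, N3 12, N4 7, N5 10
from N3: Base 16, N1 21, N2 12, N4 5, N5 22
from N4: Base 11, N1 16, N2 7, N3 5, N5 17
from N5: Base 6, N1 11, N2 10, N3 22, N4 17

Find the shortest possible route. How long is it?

Shortest round trip = 54 blocks.

With 5 stops there are 5!/2 = 60 distinct round trips (a route and its reverse cost the same).
Base→N1→N2→N3→N4→N5→Base: 5+9+12+5+17+6 = 54
Base→N1→N2→N3→N5→N4→Base: 5+9+12+22+17+11 = 76
Base→N1→N2→N4→N3→N5→Base: 5+9+7+5+22+6 = 54
Base→N1→N2→N4→N5→N3→Base: 5+9+7+17+22+16 = 76
Base→N1→N2→N5→N3→N4→Base: 5+9+10+22+5+11 = 62
Base→N1→N2→N5→N4→N3→Base: 5+9+10+17+5+16 = 62
Base→N1→N3→N2→N4→N5→Base: 5+21+12+7+17+6 = 68
Base→N1→N3→N2→N5→N4→Base: 5+21+12+10+17+11 = 76
Base→N1→N3→N4→N2→N5→Base: 5+21+5+7+10+6 = 54
Base→N1→N3→N4→N5→N2→Base: 5+21+5+17+10+4 = 62
Base→N1→N3→N5→N2→N4→Base: 5+21+22+10+7+11 = 76
Base→N1→N3→N5→N4→N2→Base: 5+21+22+17+7+4 = 76
Base→N1→N4→N2→N3→N5→Base: 5+16+7+12+22+6 = 68
Base→N1→N4→N2→N5→N3→Base: 5+16+7+10+22+16 = 76
… (46 more)
The minimum is 54.
One optimal route: Base → N1 → N2 → N3 → N4 → N5 → Base (or its reverse).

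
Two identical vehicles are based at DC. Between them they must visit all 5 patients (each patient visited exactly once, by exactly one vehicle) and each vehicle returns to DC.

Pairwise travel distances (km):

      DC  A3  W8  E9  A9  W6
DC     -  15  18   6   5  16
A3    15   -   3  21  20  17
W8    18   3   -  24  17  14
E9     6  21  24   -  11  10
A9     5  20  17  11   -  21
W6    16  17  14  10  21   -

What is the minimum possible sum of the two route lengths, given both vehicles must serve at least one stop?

Try each way of splitting the stops between the two vehicles (each non-empty) and, for each split, find the best tour for each vehicle:
  {A3} + {W8, E9, A9, W6}: 30 + 52 = 82
  {W8} + {A3, E9, A9, W6}: 36 + 58 = 94
  {A3, W8} + {E9, A9, W6}: 36 + 42 = 78
  {E9} + {A3, W8, A9, W6}: 12 + 58 = 70
  {A3, E9} + {W8, A9, W6}: 42 + 52 = 94
  {W8, E9} + {A3, A9, W6}: 48 + 58 = 106
  … (15 splits in total)
  {A9} + {A3, W8, E9, W6}: 10 + 48 = 58  ← best
Best: vehicle 1 DC → A9 → DC = 10; vehicle 2 DC → A3 → W8 → W6 → E9 → DC = 48; combined 58.

58 km — the smallest possible combined total.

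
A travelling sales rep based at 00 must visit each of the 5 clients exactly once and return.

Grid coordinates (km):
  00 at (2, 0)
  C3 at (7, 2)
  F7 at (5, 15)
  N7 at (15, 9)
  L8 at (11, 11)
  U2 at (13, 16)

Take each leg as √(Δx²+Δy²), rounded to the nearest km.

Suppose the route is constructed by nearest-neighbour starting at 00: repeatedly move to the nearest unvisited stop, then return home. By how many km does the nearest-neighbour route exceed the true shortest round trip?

1 km longer than the optimal tour.

From 00: C3=5, L8=14, F7=15, N7=16, U2=19 → choose C3 (5).
From C3: L8=10, N7=11, F7=13, U2=15 → choose L8 (10).
From L8: N7=4, U2=5, F7=7 → choose N7 (4).
From N7: U2=7, F7=12 → choose U2 (7).
From U2: F7=8 → choose F7 (8).
NN route 00 → C3 → L8 → N7 → U2 → F7 → 00 costs 49.
Optimal: 00 → C3 → N7 → L8 → U2 → F7 → 00 costs 48 (by enumerating all 60 distinct tours).
Excess = 49 − 48 = 1.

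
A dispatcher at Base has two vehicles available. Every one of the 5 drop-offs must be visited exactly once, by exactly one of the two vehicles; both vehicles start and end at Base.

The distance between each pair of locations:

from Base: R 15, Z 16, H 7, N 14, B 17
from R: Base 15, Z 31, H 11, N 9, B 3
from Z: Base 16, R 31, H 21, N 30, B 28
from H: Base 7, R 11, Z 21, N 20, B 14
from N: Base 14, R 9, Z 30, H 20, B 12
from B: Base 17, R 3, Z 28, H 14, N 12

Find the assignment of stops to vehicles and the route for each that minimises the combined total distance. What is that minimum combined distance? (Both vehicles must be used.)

Minimum combined distance: 79.

There are 2^4 − 1 = 15 ways to divide the 5 stops into two non-empty groups. For each, the best each vehicle can do is its own shortest tour through its group:
  {R} + {Z, H, N, B}: 30 + 77 = 107
  {Z} + {R, H, N, B}: 32 + 47 = 79
  {R, Z} + {H, N, B}: 62 + 47 = 109
  {H} + {R, Z, N, B}: 14 + 70 = 84
  {R, H} + {Z, N, B}: 33 + 70 = 103
  {Z, H} + {R, N, B}: 44 + 43 = 87
  … (15 splits in total)
Best: vehicle 1 Base → Z → Base = 32; vehicle 2 Base → H → R → B → N → Base = 47; combined 79.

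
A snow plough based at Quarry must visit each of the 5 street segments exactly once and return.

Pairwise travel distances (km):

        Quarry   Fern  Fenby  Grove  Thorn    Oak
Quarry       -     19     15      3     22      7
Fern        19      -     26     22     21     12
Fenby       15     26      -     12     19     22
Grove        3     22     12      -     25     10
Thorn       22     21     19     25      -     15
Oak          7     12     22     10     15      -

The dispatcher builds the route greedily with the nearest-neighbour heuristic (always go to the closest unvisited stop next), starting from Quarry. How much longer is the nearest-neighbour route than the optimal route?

From Quarry: Grove=3, Oak=7, Fenby=15, Fern=19, Thorn=22 → choose Grove (3).
From Grove: Oak=10, Fenby=12, Fern=22, Thorn=25 → choose Oak (10).
From Oak: Fern=12, Thorn=15, Fenby=22 → choose Fern (12).
From Fern: Thorn=21, Fenby=26 → choose Thorn (21).
From Thorn: Fenby=19 → choose Fenby (19).
NN route Quarry → Grove → Oak → Fern → Thorn → Fenby → Quarry costs 80.
Optimal: Quarry → Grove → Fenby → Thorn → Fern → Oak → Quarry costs 74 (by enumerating all 60 distinct tours).
Excess = 80 − 74 = 6.

6 km longer than the optimal tour.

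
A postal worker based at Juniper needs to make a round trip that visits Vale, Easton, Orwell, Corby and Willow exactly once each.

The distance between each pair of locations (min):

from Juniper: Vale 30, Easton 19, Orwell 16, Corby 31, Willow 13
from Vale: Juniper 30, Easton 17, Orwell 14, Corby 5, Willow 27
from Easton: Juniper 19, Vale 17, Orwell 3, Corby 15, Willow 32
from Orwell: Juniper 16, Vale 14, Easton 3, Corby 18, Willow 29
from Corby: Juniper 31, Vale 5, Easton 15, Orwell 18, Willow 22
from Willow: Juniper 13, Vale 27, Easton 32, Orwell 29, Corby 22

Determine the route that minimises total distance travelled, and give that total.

Minimum total distance: 76 min.

Juniper-Vale-Easton-Orwell-Corby-Willow-Juniper: 30+17+3+18+22+13 = 103
Juniper-Vale-Easton-Orwell-Willow-Corby-Juniper: 30+17+3+29+22+31 = 132
Juniper-Vale-Easton-Corby-Orwell-Willow-Juniper: 30+17+15+18+29+13 = 122
Juniper-Vale-Easton-Corby-Willow-Orwell-Juniper: 30+17+15+22+29+16 = 129
Juniper-Vale-Easton-Willow-Orwell-Corby-Juniper: 30+17+32+29+18+31 = 157
Juniper-Vale-Easton-Willow-Corby-Orwell-Juniper: 30+17+32+22+18+16 = 135
Juniper-Vale-Orwell-Easton-Corby-Willow-Juniper: 30+14+3+15+22+13 = 97
Juniper-Vale-Orwell-Easton-Willow-Corby-Juniper: 30+14+3+32+22+31 = 132
Juniper-Vale-Orwell-Corby-Easton-Willow-Juniper: 30+14+18+15+32+13 = 122
Juniper-Vale-Orwell-Corby-Willow-Easton-Juniper: 30+14+18+22+32+19 = 135
Juniper-Vale-Orwell-Willow-Easton-Corby-Juniper: 30+14+29+32+15+31 = 151
Juniper-Vale-Orwell-Willow-Corby-Easton-Juniper: 30+14+29+22+15+19 = 129
Juniper-Vale-Corby-Easton-Orwell-Willow-Juniper: 30+5+15+3+29+13 = 95
Juniper-Vale-Corby-Easton-Willow-Orwell-Juniper: 30+5+15+32+29+16 = 127
… (46 more)
Juniper-Easton-Orwell-Vale-Corby-Willow-Juniper: 19+3+14+5+22+13 = 76  ← best
The minimum is 76.
One optimal route: Juniper → Easton → Orwell → Vale → Corby → Willow → Juniper (or its reverse).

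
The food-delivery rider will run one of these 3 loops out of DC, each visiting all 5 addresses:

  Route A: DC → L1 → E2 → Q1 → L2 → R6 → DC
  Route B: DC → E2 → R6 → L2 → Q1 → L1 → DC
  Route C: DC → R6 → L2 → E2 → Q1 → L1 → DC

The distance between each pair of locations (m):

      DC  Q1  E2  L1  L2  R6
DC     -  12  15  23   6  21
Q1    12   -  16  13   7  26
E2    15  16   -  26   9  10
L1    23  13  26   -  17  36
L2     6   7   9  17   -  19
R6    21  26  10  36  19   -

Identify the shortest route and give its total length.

Route A: 23 + 26 + 16 + 7 + 19 + 21 = 112
Route B: 15 + 10 + 19 + 7 + 13 + 23 = 87
Route C: 21 + 19 + 9 + 16 + 13 + 23 = 101

Shortest is Route B, total 87 m.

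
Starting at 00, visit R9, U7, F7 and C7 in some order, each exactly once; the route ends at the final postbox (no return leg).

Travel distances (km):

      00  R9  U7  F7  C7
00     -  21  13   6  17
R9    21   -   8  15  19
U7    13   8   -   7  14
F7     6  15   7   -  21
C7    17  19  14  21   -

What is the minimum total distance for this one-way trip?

There are 4! = 24 possible orderings.
00 - R9 - U7 - F7 - C7: 21+8+7+21 = 57
00 - R9 - U7 - C7 - F7: 21+8+14+21 = 64
00 - R9 - F7 - U7 - C7: 21+15+7+14 = 57
00 - R9 - F7 - C7 - U7: 21+15+21+14 = 71
00 - R9 - C7 - U7 - F7: 21+19+14+7 = 61
00 - R9 - C7 - F7 - U7: 21+19+21+7 = 68
00 - U7 - R9 - F7 - C7: 13+8+15+21 = 57
00 - U7 - R9 - C7 - F7: 13+8+19+21 = 61
00 - U7 - F7 - R9 - C7: 13+7+15+19 = 54
00 - U7 - F7 - C7 - R9: 13+7+21+19 = 60
00 - U7 - C7 - R9 - F7: 13+14+19+15 = 61
00 - U7 - C7 - F7 - R9: 13+14+21+15 = 63
00 - F7 - R9 - U7 - C7: 6+15+8+14 = 43
00 - F7 - R9 - C7 - U7: 6+15+19+14 = 54
… (10 more)
00 - F7 - U7 - R9 - C7: 6+7+8+19 = 40  ← best
The minimum is 40.
One shortest path: 00 → F7 → U7 → R9 → C7.

Shortest open route: 40 km.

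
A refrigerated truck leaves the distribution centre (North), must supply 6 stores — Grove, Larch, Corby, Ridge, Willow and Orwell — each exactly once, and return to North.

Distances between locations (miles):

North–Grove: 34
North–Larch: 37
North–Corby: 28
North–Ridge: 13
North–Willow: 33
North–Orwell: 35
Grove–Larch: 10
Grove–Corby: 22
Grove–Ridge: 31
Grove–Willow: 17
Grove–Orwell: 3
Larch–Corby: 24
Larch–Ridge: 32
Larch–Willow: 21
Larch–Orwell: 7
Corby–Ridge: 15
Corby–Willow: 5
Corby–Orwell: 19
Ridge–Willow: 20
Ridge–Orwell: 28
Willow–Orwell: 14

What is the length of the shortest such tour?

There are 360 distinct closed tours to check (reversals are equivalent).
North→Grove→Larch→Corby→Ridge→Willow→Orwell→North: 34+10+24+15+20+14+35 = 152
North→Grove→Larch→Corby→Ridge→Orwell→Willow→North: 34+10+24+15+28+14+33 = 158
North→Grove→Larch→Corby→Willow→Ridge→Orwell→North: 34+10+24+5+20+28+35 = 156
North→Grove→Larch→Corby→Willow→Orwell→Ridge→North: 34+10+24+5+14+28+13 = 128
North→Grove→Larch→Corby→Orwell→Ridge→Willow→North: 34+10+24+19+28+20+33 = 168
North→Grove→Larch→Corby→Orwell→Willow→Ridge→North: 34+10+24+19+14+20+13 = 134
North→Grove→Larch→Ridge→Corby→Willow→Orwell→North: 34+10+32+15+5+14+35 = 145
North→Grove→Larch→Ridge→Corby→Orwell→Willow→North: 34+10+32+15+19+14+33 = 157
… (352 more)
North→Larch→Grove→Orwell→Willow→Corby→Ridge→North: 37+10+3+14+5+15+13 = 97  ← best
The minimum is 97.
One optimal route: North → Larch → Grove → Orwell → Willow → Corby → Ridge → North (or its reverse).

Shortest round trip = 97 miles.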